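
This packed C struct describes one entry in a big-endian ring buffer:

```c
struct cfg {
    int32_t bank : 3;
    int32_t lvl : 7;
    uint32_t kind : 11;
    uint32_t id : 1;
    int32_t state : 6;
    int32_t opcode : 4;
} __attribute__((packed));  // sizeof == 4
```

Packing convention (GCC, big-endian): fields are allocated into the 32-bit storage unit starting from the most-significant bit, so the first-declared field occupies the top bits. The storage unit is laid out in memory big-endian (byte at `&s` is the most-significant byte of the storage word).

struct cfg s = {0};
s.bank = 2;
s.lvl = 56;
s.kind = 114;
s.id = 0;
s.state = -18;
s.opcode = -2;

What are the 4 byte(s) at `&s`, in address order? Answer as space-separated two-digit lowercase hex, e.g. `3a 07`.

bank (3b) val=2 bits=0x2 at bit 29: 0x40000000
lvl (7b) val=56 bits=0x38 at bit 22: 0x4e000000
kind (11b) val=114 bits=0x72 at bit 11: 0x4e039000
id (1b) val=0 bits=0x0 at bit 10: 0x4e039000
state (6b) val=-18 bits=0x2e at bit 4: 0x4e0392e0
opcode (4b) val=-2 bits=0xe at bit 0: 0x4e0392ee
word = 0x4e0392ee → big-endian bytes:
  [0]=0x4e  [1]=0x03  [2]=0x92  [3]=0xee

4e 03 92 ee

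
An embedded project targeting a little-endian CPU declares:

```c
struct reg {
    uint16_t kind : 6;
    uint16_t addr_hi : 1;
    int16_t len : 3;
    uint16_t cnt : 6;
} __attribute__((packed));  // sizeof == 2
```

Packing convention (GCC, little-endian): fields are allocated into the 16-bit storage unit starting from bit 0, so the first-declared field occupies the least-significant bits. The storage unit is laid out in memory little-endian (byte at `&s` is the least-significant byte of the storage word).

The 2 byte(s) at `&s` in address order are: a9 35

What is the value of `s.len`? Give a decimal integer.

[0]=0xa9 [1]=0x35 (little-endian) → word 0x35a9
kind:6 @ bit 0 → (0x35a9>>0)&0x3f = 0x29
addr_hi:1 @ bit 6 → (0x35a9>>6)&0x1 = 0x0
len:3 @ bit 7 → (0x35a9>>7)&0x7 = 0x3  ←
cnt:6 @ bit 10 → (0x35a9>>10)&0x3f = 0xd
len signed 3b, MSB=0: value = 3

3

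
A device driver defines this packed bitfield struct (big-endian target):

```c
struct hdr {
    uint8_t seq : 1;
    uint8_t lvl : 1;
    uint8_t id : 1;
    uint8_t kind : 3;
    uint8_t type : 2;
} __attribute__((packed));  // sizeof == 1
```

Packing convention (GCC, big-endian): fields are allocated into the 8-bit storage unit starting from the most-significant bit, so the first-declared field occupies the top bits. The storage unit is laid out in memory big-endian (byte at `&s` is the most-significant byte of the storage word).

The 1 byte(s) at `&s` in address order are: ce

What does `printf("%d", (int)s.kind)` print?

3

[0]=0xce (big-endian) → word 0xce
seq [7+:1] = (word>>7) & 0x1 = 1
lvl [6+:1] = (word>>6) & 0x1 = 1
id [5+:1] = (word>>5) & 0x1 = 0
kind [2+:3] = (word>>2) & 0x7 = 3  ←
type [0+:2] = (word>>0) & 0x3 = 2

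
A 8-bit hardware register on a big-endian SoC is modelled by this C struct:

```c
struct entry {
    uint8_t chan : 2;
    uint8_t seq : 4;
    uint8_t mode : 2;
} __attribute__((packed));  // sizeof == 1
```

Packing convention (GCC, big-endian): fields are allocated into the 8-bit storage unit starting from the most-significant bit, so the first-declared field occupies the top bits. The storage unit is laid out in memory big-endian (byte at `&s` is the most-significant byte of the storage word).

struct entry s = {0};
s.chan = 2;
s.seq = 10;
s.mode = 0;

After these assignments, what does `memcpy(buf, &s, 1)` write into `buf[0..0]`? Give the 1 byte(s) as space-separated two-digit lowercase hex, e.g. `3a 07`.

a8

chan (2b) val=2 bits=0x2 at bit 6: 0x80
seq (4b) val=10 bits=0xa at bit 2: 0xa8
mode (2b) val=0 bits=0x0 at bit 0: 0xa8
word = 0xa8 → big-endian bytes:
  [0]=0xa8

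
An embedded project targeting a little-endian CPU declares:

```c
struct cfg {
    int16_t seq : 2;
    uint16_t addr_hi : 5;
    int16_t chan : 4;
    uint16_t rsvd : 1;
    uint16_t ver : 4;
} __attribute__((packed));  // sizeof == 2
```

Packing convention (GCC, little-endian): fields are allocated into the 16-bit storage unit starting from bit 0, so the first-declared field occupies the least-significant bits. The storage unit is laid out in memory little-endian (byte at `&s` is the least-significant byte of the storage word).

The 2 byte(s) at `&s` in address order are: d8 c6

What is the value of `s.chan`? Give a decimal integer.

[0]=0xd8 [1]=0xc6 (little-endian) → word 0xc6d8
seq:2 @ bit 0 → (0xc6d8>>0)&0x3 = 0x0
addr_hi:5 @ bit 2 → (0xc6d8>>2)&0x1f = 0x16
chan:4 @ bit 7 → (0xc6d8>>7)&0xf = 0xd  ←
rsvd:1 @ bit 11 → (0xc6d8>>11)&0x1 = 0x0
ver:4 @ bit 12 → (0xc6d8>>12)&0xf = 0xc
chan signed 4b, MSB=1: 13 - 16 = -3

-3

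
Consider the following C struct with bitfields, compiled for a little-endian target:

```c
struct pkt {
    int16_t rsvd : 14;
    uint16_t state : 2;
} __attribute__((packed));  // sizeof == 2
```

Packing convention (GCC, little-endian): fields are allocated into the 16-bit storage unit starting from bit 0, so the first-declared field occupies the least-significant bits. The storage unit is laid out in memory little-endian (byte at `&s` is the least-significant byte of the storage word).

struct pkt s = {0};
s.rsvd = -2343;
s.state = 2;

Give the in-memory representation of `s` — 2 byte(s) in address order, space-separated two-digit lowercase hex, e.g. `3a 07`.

d9 b6

[0+:14] rsvd=-2343 & 0x3fff = 0x36d9; word=0x36d9
[14+:2] state=2 & 0x3 = 0x2; word=0xb6d9
word = 0xb6d9 → little-endian bytes:
  [0]=0xd9  [1]=0xb6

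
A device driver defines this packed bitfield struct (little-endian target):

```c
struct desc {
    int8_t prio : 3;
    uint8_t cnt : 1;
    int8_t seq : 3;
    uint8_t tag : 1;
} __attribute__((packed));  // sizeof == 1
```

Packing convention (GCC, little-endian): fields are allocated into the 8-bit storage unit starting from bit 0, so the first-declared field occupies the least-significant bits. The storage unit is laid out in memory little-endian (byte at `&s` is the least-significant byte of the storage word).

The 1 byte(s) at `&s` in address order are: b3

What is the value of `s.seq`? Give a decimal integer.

3

[0]=0xb3 (little-endian) → word 0xb3
prio [0+:3] = (word>>0) & 0x7 = 3
cnt [3+:1] = (word>>3) & 0x1 = 0
seq [4+:3] = (word>>4) & 0x7 = 3  ←
tag [7+:1] = (word>>7) & 0x1 = 1
seq signed 3b, MSB=0: value = 3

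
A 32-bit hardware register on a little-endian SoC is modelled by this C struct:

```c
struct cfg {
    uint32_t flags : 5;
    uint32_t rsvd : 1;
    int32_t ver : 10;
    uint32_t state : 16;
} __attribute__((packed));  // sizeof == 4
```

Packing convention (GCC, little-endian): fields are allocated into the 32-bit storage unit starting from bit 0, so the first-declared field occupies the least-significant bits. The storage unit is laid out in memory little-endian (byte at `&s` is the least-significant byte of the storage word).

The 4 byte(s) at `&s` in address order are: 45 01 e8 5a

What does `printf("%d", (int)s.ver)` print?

[0]=0x45 [1]=0x01 [2]=0xe8 [3]=0x5a (little-endian) → word 0x5ae80145
flags [0+:5] = (word>>0) & 0x1f = 5
rsvd [5+:1] = (word>>5) & 0x1 = 0
ver [6+:10] = (word>>6) & 0x3ff = 5  ←
state [16+:16] = (word>>16) & 0xffff = 23272
ver signed 10b, MSB=0: value = 5

5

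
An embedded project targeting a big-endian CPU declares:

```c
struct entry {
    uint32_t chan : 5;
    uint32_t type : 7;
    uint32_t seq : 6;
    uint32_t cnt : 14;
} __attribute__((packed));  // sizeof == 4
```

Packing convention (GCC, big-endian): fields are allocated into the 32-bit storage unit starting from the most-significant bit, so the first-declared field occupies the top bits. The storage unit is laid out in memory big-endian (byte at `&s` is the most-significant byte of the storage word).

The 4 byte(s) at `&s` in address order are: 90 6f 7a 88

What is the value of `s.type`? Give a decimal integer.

[0]=0x90 [1]=0x6f [2]=0x7a [3]=0x88 (big-endian) → word 0x906f7a88
chan:5 @ bit 27 → (0x906f7a88>>27)&0x1f = 0x12
type:7 @ bit 20 → (0x906f7a88>>20)&0x7f = 0x6  ←
seq:6 @ bit 14 → (0x906f7a88>>14)&0x3f = 0x3d
cnt:14 @ bit 0 → (0x906f7a88>>0)&0x3fff = 0x3a88

6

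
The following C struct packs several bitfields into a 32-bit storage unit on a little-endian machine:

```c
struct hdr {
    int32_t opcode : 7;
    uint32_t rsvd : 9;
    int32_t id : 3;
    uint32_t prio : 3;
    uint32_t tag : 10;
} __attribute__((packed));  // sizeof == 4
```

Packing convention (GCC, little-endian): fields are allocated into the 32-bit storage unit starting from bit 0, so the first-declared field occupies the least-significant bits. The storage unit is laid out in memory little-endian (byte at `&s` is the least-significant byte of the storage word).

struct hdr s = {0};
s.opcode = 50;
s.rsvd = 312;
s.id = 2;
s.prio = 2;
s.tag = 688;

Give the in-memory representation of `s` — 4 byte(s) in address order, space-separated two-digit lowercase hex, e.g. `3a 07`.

32 9c 12 ac

opcode (7b) val=50 bits=0x32 at bit 0: 0x00000032
rsvd (9b) val=312 bits=0x138 at bit 7: 0x00009c32
id (3b) val=2 bits=0x2 at bit 16: 0x00029c32
prio (3b) val=2 bits=0x2 at bit 19: 0x00129c32
tag (10b) val=688 bits=0x2b0 at bit 22: 0xac129c32
word = 0xac129c32 → little-endian bytes:
  [0]=0x32  [1]=0x9c  [2]=0x12  [3]=0xac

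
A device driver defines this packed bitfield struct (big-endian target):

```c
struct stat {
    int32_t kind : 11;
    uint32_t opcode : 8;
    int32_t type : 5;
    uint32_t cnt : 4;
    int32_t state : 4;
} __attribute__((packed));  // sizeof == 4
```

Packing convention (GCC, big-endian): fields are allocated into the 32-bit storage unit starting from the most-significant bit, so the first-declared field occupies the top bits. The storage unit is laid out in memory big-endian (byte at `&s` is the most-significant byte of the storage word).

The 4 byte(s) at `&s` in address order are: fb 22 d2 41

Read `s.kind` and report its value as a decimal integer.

[0]=0xfb [1]=0x22 [2]=0xd2 [3]=0x41 (big-endian) → word 0xfb22d241
kind:11 @ bit 21 → (0xfb22d241>>21)&0x7ff = 0x7d9  ←
opcode:8 @ bit 13 → (0xfb22d241>>13)&0xff = 0x16
type:5 @ bit 8 → (0xfb22d241>>8)&0x1f = 0x12
cnt:4 @ bit 4 → (0xfb22d241>>4)&0xf = 0x4
state:4 @ bit 0 → (0xfb22d241>>0)&0xf = 0x1
kind signed 11b, MSB=1: 2009 - 2048 = -39

-39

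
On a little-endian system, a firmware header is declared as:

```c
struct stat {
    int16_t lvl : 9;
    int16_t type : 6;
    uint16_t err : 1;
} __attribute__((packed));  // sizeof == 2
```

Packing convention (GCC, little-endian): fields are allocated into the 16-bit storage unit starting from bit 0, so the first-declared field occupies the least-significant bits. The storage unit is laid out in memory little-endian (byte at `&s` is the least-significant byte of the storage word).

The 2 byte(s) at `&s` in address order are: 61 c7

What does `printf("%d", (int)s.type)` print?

-29

[0]=0x61 [1]=0xc7 (little-endian) → word 0xc761
lvl [0+:9] = (word>>0) & 0x1ff = 353
type [9+:6] = (word>>9) & 0x3f = 35  ←
err [15+:1] = (word>>15) & 0x1 = 1
type signed 6b, MSB=1: 35 - 64 = -29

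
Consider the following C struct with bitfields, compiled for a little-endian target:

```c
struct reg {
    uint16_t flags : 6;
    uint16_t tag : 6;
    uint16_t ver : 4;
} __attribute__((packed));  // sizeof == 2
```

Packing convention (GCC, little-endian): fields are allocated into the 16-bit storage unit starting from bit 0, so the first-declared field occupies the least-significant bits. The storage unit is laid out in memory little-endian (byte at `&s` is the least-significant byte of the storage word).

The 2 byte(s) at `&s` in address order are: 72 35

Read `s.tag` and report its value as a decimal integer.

[0]=0x72 [1]=0x35 (little-endian) → word 0x3572
flags [0+:6] = (word>>0) & 0x3f = 50
tag [6+:6] = (word>>6) & 0x3f = 21  ←
ver [12+:4] = (word>>12) & 0xf = 3

21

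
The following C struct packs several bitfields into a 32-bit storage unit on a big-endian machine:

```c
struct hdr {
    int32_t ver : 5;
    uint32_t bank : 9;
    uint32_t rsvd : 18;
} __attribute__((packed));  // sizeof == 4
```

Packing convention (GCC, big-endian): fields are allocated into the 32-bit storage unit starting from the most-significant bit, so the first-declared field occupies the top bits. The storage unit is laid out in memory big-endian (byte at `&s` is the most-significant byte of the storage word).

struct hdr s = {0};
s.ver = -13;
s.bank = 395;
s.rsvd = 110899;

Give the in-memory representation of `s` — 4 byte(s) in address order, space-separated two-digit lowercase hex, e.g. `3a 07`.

9e 2d b1 33

[27+:5] ver=-13 & 0x1f = 0x13; word=0x98000000
[18+:9] bank=395 & 0x1ff = 0x18b; word=0x9e2c0000
[0+:18] rsvd=110899 & 0x3ffff = 0x1b133; word=0x9e2db133
word = 0x9e2db133 → big-endian bytes:
  [0]=0x9e  [1]=0x2d  [2]=0xb1  [3]=0x33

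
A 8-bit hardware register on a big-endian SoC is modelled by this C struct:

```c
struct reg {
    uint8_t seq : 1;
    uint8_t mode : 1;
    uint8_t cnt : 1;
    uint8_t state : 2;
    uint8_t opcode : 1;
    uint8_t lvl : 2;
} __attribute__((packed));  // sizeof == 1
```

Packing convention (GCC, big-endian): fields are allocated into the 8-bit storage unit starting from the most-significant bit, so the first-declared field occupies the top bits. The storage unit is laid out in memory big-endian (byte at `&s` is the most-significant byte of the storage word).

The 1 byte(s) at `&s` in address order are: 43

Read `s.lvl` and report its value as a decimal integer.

[0]=0x43 (big-endian) → word 0x43
seq:1 @ bit 7 → (0x43>>7)&0x1 = 0x0
mode:1 @ bit 6 → (0x43>>6)&0x1 = 0x1
cnt:1 @ bit 5 → (0x43>>5)&0x1 = 0x0
state:2 @ bit 3 → (0x43>>3)&0x3 = 0x0
opcode:1 @ bit 2 → (0x43>>2)&0x1 = 0x0
lvl:2 @ bit 0 → (0x43>>0)&0x3 = 0x3  ←

3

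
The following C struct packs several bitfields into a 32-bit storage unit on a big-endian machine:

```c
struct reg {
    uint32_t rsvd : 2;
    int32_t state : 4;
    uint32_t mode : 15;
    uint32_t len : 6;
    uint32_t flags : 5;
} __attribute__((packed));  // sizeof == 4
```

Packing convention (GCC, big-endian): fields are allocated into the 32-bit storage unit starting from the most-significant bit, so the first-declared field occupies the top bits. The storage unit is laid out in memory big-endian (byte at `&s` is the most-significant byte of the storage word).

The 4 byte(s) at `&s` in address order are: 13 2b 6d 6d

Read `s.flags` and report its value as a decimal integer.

13

[0]=0x13 [1]=0x2b [2]=0x6d [3]=0x6d (big-endian) → word 0x132b6d6d
rsvd:2 @ bit 30 → (0x132b6d6d>>30)&0x3 = 0x0
state:4 @ bit 26 → (0x132b6d6d>>26)&0xf = 0x4
mode:15 @ bit 11 → (0x132b6d6d>>11)&0x7fff = 0x656d
len:6 @ bit 5 → (0x132b6d6d>>5)&0x3f = 0x2b
flags:5 @ bit 0 → (0x132b6d6d>>0)&0x1f = 0xd  ←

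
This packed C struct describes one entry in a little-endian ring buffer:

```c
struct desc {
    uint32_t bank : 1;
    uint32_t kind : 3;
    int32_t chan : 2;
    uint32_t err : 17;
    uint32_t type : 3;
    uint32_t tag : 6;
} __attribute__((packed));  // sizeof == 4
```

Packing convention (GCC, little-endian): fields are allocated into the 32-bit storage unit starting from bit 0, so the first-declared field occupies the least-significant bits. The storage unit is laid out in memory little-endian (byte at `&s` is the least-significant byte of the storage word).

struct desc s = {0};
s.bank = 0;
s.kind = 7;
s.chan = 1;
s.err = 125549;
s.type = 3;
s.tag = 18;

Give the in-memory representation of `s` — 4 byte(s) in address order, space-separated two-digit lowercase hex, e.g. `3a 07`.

bank (1b) val=0 bits=0x0 at bit 0: 0x00000000
kind (3b) val=7 bits=0x7 at bit 1: 0x0000000e
chan (2b) val=1 bits=0x1 at bit 4: 0x0000001e
err (17b) val=125549 bits=0x1ea6d at bit 6: 0x007a9b5e
type (3b) val=3 bits=0x3 at bit 23: 0x01fa9b5e
tag (6b) val=18 bits=0x12 at bit 26: 0x49fa9b5e
word = 0x49fa9b5e → little-endian bytes:
  [0]=0x5e  [1]=0x9b  [2]=0xfa  [3]=0x49

5e 9b fa 49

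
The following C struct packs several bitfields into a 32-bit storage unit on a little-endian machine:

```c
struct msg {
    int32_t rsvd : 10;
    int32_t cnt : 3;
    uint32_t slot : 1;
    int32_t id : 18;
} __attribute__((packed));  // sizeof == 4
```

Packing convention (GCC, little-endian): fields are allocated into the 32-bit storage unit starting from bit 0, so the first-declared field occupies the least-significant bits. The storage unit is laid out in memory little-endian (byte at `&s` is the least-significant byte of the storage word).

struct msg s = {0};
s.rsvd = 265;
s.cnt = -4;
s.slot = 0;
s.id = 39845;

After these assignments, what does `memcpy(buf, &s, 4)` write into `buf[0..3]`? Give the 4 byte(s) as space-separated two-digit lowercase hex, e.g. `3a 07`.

09 51 e9 26

rsvd:10 = 265 → 0x109 << 0 → word 0x00000109
cnt:3 = -4 → 0x4 << 10 → word 0x00001109
slot:1 = 0 → 0x0 << 13 → word 0x00001109
id:18 = 39845 → 0x9ba5 << 14 → word 0x26e95109
word = 0x26e95109 → little-endian bytes:
  [0]=0x09  [1]=0x51  [2]=0xe9  [3]=0x26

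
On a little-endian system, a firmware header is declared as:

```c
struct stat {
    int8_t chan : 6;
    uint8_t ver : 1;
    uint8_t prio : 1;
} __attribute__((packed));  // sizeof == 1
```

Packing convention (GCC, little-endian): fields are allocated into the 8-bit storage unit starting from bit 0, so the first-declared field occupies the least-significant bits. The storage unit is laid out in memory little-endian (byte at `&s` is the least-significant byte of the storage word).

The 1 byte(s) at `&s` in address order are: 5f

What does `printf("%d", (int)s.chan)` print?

31

[0]=0x5f (little-endian) → word 0x5f
chan [0+:6] = (word>>0) & 0x3f = 31  ←
ver [6+:1] = (word>>6) & 0x1 = 1
prio [7+:1] = (word>>7) & 0x1 = 0
chan signed 6b, MSB=0: value = 31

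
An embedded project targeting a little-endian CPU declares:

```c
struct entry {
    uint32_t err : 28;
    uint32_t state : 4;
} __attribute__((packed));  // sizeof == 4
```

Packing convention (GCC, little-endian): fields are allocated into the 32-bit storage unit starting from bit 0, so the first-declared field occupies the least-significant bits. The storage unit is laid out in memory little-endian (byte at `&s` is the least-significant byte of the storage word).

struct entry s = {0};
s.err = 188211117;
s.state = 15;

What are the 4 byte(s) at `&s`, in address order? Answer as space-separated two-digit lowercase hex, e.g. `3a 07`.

[0+:28] err=188211117 & 0xfffffff = 0xb37dfad; word=0x0b37dfad
[28+:4] state=15 & 0xf = 0xf; word=0xfb37dfad
word = 0xfb37dfad → little-endian bytes:
  [0]=0xad  [1]=0xdf  [2]=0x37  [3]=0xfb

ad df 37 fb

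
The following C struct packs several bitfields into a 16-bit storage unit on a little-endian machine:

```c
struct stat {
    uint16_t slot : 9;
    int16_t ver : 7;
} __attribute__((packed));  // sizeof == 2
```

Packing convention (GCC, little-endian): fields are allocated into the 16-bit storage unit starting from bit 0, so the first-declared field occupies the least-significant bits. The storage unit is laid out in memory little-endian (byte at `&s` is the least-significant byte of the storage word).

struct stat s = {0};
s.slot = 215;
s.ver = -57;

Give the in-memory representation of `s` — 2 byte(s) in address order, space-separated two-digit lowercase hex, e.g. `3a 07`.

[0+:9] slot=215 & 0x1ff = 0xd7; word=0x00d7
[9+:7] ver=-57 & 0x7f = 0x47; word=0x8ed7
word = 0x8ed7 → little-endian bytes:
  [0]=0xd7  [1]=0x8e

d7 8e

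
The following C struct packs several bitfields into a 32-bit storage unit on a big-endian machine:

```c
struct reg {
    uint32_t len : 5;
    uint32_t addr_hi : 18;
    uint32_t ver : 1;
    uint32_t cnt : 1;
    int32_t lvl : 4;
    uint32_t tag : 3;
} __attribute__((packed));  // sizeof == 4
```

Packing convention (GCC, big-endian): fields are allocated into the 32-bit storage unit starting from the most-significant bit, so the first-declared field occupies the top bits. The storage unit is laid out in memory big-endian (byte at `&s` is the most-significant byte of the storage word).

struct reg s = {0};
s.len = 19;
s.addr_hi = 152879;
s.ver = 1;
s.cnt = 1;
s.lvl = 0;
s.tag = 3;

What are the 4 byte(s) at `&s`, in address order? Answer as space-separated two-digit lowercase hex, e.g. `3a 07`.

len (5b) val=19 bits=0x13 at bit 27: 0x98000000
addr_hi (18b) val=152879 bits=0x2552f at bit 9: 0x9caa5e00
ver (1b) val=1 bits=0x1 at bit 8: 0x9caa5f00
cnt (1b) val=1 bits=0x1 at bit 7: 0x9caa5f80
lvl (4b) val=0 bits=0x0 at bit 3: 0x9caa5f80
tag (3b) val=3 bits=0x3 at bit 0: 0x9caa5f83
word = 0x9caa5f83 → big-endian bytes:
  [0]=0x9c  [1]=0xaa  [2]=0x5f  [3]=0x83

9c aa 5f 83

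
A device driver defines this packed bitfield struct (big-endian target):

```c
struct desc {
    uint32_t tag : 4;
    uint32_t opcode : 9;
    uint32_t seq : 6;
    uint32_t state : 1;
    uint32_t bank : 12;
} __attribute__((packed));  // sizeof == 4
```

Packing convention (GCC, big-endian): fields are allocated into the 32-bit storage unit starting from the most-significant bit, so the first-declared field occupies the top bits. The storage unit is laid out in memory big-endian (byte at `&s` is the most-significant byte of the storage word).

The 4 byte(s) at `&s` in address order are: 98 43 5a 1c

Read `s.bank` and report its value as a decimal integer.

2588

[0]=0x98 [1]=0x43 [2]=0x5a [3]=0x1c (big-endian) → word 0x98435a1c
tag:4 @ bit 28 → (0x98435a1c>>28)&0xf = 0x9
opcode:9 @ bit 19 → (0x98435a1c>>19)&0x1ff = 0x108
seq:6 @ bit 13 → (0x98435a1c>>13)&0x3f = 0x1a
state:1 @ bit 12 → (0x98435a1c>>12)&0x1 = 0x1
bank:12 @ bit 0 → (0x98435a1c>>0)&0xfff = 0xa1c  ←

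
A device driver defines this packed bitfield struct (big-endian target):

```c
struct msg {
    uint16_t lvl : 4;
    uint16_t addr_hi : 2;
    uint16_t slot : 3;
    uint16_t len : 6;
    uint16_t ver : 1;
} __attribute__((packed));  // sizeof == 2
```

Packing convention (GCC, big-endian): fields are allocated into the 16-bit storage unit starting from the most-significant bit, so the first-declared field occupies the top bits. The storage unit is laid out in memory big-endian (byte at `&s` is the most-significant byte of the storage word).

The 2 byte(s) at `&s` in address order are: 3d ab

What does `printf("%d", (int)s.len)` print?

21

[0]=0x3d [1]=0xab (big-endian) → word 0x3dab
lvl [12+:4] = (word>>12) & 0xf = 3
addr_hi [10+:2] = (word>>10) & 0x3 = 3
slot [7+:3] = (word>>7) & 0x7 = 3
len [1+:6] = (word>>1) & 0x3f = 21  ←
ver [0+:1] = (word>>0) & 0x1 = 1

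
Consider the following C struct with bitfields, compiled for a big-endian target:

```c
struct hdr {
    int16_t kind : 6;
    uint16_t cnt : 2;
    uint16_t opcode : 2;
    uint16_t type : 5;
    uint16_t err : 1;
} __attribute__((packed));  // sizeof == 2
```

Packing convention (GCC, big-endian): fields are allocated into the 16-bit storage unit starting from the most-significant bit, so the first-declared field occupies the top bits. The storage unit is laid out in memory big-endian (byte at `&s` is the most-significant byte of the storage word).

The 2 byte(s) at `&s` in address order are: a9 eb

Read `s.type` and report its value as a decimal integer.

21

[0]=0xa9 [1]=0xeb (big-endian) → word 0xa9eb
kind:6 @ bit 10 → (0xa9eb>>10)&0x3f = 0x2a
cnt:2 @ bit 8 → (0xa9eb>>8)&0x3 = 0x1
opcode:2 @ bit 6 → (0xa9eb>>6)&0x3 = 0x3
type:5 @ bit 1 → (0xa9eb>>1)&0x1f = 0x15  ←
err:1 @ bit 0 → (0xa9eb>>0)&0x1 = 0x1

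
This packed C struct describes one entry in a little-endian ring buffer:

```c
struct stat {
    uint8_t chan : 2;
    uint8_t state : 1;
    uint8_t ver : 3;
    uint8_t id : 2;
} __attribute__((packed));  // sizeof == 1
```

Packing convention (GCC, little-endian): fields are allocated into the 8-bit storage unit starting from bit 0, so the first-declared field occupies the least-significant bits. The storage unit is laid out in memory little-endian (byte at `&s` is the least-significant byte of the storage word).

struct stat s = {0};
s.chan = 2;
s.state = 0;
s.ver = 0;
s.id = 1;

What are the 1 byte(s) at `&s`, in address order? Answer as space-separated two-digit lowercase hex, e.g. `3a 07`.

42

[0+:2] chan=2 & 0x3 = 0x2; word=0x02
[2+:1] state=0 & 0x1 = 0x0; word=0x02
[3+:3] ver=0 & 0x7 = 0x0; word=0x02
[6+:2] id=1 & 0x3 = 0x1; word=0x42
word = 0x42 → little-endian bytes:
  [0]=0x42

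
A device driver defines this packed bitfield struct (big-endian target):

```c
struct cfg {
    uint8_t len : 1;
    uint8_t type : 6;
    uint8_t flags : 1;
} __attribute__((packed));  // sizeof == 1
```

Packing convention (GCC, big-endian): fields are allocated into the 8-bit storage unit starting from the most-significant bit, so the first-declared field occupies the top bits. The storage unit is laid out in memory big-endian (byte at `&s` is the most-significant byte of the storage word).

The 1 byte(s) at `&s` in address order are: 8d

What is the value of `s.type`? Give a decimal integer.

6

[0]=0x8d (big-endian) → word 0x8d
len:1 @ bit 7 → (0x8d>>7)&0x1 = 0x1
type:6 @ bit 1 → (0x8d>>1)&0x3f = 0x6  ←
flags:1 @ bit 0 → (0x8d>>0)&0x1 = 0x1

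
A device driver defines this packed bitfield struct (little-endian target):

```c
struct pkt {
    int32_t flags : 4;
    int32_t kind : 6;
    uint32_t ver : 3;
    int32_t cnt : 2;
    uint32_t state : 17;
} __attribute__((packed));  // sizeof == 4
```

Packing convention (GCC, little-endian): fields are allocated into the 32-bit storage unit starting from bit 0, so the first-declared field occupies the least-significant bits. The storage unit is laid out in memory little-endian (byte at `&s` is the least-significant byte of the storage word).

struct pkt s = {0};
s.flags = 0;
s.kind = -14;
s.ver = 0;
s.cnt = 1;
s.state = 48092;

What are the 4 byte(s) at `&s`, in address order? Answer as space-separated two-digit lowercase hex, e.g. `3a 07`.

20 23 ee 5d

flags (4b) val=0 bits=0x0 at bit 0: 0x00000000
kind (6b) val=-14 bits=0x32 at bit 4: 0x00000320
ver (3b) val=0 bits=0x0 at bit 10: 0x00000320
cnt (2b) val=1 bits=0x1 at bit 13: 0x00002320
state (17b) val=48092 bits=0xbbdc at bit 15: 0x5dee2320
word = 0x5dee2320 → little-endian bytes:
  [0]=0x20  [1]=0x23  [2]=0xee  [3]=0x5d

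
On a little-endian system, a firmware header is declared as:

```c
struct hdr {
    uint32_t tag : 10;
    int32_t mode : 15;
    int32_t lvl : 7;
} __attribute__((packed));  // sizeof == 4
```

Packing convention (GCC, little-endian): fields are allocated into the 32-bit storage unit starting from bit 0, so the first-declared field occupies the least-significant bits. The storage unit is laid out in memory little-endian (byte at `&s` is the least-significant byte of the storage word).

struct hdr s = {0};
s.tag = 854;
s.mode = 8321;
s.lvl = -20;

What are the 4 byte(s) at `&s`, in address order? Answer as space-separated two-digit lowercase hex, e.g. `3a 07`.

56 07 82 d8

[0+:10] tag=854 & 0x3ff = 0x356; word=0x00000356
[10+:15] mode=8321 & 0x7fff = 0x2081; word=0x00820756
[25+:7] lvl=-20 & 0x7f = 0x6c; word=0xd8820756
word = 0xd8820756 → little-endian bytes:
  [0]=0x56  [1]=0x07  [2]=0x82  [3]=0xd8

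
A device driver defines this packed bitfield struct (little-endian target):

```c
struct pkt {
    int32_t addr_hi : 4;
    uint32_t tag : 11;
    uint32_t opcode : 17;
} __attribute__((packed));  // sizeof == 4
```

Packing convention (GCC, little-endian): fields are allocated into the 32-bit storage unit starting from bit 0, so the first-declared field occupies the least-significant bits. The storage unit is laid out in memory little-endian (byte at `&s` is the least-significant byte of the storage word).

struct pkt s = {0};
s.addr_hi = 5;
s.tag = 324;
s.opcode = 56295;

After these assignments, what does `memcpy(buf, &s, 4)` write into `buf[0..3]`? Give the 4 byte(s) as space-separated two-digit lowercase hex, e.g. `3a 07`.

[0+:4] addr_hi=5 & 0xf = 0x5; word=0x00000005
[4+:11] tag=324 & 0x7ff = 0x144; word=0x00001445
[15+:17] opcode=56295 & 0x1ffff = 0xdbe7; word=0x6df39445
word = 0x6df39445 → little-endian bytes:
  [0]=0x45  [1]=0x94  [2]=0xf3  [3]=0x6d

45 94 f3 6d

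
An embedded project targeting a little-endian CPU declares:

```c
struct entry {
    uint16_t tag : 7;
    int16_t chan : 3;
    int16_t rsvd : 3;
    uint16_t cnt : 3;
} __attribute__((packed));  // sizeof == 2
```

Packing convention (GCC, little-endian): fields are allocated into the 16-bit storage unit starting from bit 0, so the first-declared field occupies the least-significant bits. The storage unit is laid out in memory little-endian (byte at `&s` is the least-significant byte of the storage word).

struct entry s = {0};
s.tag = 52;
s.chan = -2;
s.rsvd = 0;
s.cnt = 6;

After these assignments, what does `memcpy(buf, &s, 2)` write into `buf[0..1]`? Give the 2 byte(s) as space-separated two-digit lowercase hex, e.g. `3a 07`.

34 c3

[0+:7] tag=52 & 0x7f = 0x34; word=0x0034
[7+:3] chan=-2 & 0x7 = 0x6; word=0x0334
[10+:3] rsvd=0 & 0x7 = 0x0; word=0x0334
[13+:3] cnt=6 & 0x7 = 0x6; word=0xc334
word = 0xc334 → little-endian bytes:
  [0]=0x34  [1]=0xc3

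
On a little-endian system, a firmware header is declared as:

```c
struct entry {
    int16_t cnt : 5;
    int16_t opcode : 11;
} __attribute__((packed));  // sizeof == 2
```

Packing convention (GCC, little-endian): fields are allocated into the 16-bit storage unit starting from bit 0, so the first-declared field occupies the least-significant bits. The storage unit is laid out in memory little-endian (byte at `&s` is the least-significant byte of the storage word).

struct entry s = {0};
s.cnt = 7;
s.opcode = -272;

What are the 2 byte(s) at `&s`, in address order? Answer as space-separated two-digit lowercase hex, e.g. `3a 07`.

[0+:5] cnt=7 & 0x1f = 0x7; word=0x0007
[5+:11] opcode=-272 & 0x7ff = 0x6f0; word=0xde07
word = 0xde07 → little-endian bytes:
  [0]=0x07  [1]=0xde

07 de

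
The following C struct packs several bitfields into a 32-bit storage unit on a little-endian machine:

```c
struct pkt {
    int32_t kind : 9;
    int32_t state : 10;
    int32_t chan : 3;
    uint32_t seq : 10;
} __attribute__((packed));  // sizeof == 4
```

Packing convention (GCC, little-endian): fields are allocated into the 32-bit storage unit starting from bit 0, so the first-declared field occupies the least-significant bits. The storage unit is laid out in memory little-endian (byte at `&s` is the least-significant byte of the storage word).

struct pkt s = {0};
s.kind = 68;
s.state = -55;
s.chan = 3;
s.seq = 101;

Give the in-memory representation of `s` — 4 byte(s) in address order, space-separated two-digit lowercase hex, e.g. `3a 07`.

44 92 5f 19

kind (9b) val=68 bits=0x44 at bit 0: 0x00000044
state (10b) val=-55 bits=0x3c9 at bit 9: 0x00079244
chan (3b) val=3 bits=0x3 at bit 19: 0x001f9244
seq (10b) val=101 bits=0x65 at bit 22: 0x195f9244
word = 0x195f9244 → little-endian bytes:
  [0]=0x44  [1]=0x92  [2]=0x5f  [3]=0x19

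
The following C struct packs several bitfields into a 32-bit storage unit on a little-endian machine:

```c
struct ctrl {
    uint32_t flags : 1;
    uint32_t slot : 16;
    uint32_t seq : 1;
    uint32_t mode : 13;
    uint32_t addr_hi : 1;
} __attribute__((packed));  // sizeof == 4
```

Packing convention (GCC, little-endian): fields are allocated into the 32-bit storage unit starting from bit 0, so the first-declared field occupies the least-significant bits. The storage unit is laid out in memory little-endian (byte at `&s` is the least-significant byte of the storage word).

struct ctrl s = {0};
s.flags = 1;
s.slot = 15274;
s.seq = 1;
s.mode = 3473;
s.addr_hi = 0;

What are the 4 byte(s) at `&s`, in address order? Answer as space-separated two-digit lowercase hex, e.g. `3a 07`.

[0+:1] flags=1 & 0x1 = 0x1; word=0x00000001
[1+:16] slot=15274 & 0xffff = 0x3baa; word=0x00007755
[17+:1] seq=1 & 0x1 = 0x1; word=0x00027755
[18+:13] mode=3473 & 0x1fff = 0xd91; word=0x36467755
[31+:1] addr_hi=0 & 0x1 = 0x0; word=0x36467755
word = 0x36467755 → little-endian bytes:
  [0]=0x55  [1]=0x77  [2]=0x46  [3]=0x36

55 77 46 36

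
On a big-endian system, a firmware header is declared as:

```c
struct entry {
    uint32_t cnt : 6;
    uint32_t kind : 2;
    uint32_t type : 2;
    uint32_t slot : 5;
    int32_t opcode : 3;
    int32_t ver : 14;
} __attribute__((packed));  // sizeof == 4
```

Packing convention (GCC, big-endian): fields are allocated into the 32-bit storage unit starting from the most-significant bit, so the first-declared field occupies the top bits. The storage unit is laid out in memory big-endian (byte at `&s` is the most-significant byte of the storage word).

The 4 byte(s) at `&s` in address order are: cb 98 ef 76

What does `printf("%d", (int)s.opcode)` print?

3

[0]=0xcb [1]=0x98 [2]=0xef [3]=0x76 (big-endian) → word 0xcb98ef76
cnt:6 @ bit 26 → (0xcb98ef76>>26)&0x3f = 0x32
kind:2 @ bit 24 → (0xcb98ef76>>24)&0x3 = 0x3
type:2 @ bit 22 → (0xcb98ef76>>22)&0x3 = 0x2
slot:5 @ bit 17 → (0xcb98ef76>>17)&0x1f = 0xc
opcode:3 @ bit 14 → (0xcb98ef76>>14)&0x7 = 0x3  ←
ver:14 @ bit 0 → (0xcb98ef76>>0)&0x3fff = 0x2f76
opcode signed 3b, MSB=0: value = 3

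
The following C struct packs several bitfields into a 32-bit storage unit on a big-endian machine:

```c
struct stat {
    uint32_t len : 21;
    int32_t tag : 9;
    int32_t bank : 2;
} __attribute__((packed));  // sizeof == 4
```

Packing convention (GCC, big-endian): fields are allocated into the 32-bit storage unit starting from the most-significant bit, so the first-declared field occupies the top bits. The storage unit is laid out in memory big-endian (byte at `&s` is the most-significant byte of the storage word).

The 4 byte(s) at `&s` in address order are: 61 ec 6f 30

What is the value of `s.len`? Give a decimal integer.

802189

[0]=0x61 [1]=0xec [2]=0x6f [3]=0x30 (big-endian) → word 0x61ec6f30
len [11+:21] = (word>>11) & 0x1fffff = 802189  ←
tag [2+:9] = (word>>2) & 0x1ff = 460
bank [0+:2] = (word>>0) & 0x3 = 0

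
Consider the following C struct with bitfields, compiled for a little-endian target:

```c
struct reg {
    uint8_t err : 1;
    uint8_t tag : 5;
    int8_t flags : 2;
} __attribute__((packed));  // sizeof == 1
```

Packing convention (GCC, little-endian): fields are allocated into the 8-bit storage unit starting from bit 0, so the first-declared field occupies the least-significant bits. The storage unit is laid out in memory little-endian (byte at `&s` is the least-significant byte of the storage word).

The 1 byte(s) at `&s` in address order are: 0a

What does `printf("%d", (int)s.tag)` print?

[0]=0x0a (little-endian) → word 0x0a
err [0+:1] = (word>>0) & 0x1 = 0
tag [1+:5] = (word>>1) & 0x1f = 5  ←
flags [6+:2] = (word>>6) & 0x3 = 0

5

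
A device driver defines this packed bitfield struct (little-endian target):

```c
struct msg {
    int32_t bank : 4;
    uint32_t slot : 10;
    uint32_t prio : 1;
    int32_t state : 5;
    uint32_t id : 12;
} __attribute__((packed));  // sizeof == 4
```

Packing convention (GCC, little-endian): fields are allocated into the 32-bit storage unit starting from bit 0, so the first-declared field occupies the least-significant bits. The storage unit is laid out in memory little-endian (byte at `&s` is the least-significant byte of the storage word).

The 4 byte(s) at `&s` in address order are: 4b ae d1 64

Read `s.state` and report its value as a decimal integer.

3

[0]=0x4b [1]=0xae [2]=0xd1 [3]=0x64 (little-endian) → word 0x64d1ae4b
bank [0+:4] = (word>>0) & 0xf = 11
slot [4+:10] = (word>>4) & 0x3ff = 740
prio [14+:1] = (word>>14) & 0x1 = 0
state [15+:5] = (word>>15) & 0x1f = 3  ←
id [20+:12] = (word>>20) & 0xfff = 1613
state signed 5b, MSB=0: value = 3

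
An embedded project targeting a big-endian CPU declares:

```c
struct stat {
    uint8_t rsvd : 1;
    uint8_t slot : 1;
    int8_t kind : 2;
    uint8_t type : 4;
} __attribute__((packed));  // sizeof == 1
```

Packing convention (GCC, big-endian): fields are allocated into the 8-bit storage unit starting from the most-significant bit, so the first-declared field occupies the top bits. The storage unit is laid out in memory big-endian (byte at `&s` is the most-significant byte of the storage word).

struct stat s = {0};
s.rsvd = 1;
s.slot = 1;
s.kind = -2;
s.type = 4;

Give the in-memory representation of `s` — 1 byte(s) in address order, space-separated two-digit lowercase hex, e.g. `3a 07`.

e4

[7+:1] rsvd=1 & 0x1 = 0x1; word=0x80
[6+:1] slot=1 & 0x1 = 0x1; word=0xc0
[4+:2] kind=-2 & 0x3 = 0x2; word=0xe0
[0+:4] type=4 & 0xf = 0x4; word=0xe4
word = 0xe4 → big-endian bytes:
  [0]=0xe4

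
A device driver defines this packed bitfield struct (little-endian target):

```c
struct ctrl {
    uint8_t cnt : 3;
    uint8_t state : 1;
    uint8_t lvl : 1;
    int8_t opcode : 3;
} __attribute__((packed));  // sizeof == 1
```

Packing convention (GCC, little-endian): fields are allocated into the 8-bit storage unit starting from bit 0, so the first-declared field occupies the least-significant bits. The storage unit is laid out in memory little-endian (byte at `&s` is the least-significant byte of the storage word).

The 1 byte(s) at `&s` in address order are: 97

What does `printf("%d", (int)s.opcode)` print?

-4

[0]=0x97 (little-endian) → word 0x97
cnt [0+:3] = (word>>0) & 0x7 = 7
state [3+:1] = (word>>3) & 0x1 = 0
lvl [4+:1] = (word>>4) & 0x1 = 1
opcode [5+:3] = (word>>5) & 0x7 = 4  ←
opcode signed 3b, MSB=1: 4 - 8 = -4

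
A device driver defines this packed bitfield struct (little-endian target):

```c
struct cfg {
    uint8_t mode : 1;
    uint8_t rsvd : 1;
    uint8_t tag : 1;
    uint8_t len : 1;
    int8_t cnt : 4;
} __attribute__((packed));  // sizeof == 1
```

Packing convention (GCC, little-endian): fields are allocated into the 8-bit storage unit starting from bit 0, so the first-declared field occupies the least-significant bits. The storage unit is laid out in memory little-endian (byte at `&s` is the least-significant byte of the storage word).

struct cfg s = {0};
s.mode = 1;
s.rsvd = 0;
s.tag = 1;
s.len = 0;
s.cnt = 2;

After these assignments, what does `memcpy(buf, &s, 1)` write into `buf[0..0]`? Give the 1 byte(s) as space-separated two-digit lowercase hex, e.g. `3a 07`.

25

mode:1 = 1 → 0x1 << 0 → word 0x01
rsvd:1 = 0 → 0x0 << 1 → word 0x01
tag:1 = 1 → 0x1 << 2 → word 0x05
len:1 = 0 → 0x0 << 3 → word 0x05
cnt:4 = 2 → 0x2 << 4 → word 0x25
word = 0x25 → little-endian bytes:
  [0]=0x25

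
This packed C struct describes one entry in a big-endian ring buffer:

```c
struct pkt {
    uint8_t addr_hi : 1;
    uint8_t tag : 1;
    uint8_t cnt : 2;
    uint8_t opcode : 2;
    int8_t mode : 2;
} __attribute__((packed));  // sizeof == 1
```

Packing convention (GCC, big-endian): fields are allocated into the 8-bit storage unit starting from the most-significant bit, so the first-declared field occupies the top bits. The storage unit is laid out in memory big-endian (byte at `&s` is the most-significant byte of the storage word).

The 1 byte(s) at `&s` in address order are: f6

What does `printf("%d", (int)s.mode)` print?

-2

[0]=0xf6 (big-endian) → word 0xf6
addr_hi:1 @ bit 7 → (0xf6>>7)&0x1 = 0x1
tag:1 @ bit 6 → (0xf6>>6)&0x1 = 0x1
cnt:2 @ bit 4 → (0xf6>>4)&0x3 = 0x3
opcode:2 @ bit 2 → (0xf6>>2)&0x3 = 0x1
mode:2 @ bit 0 → (0xf6>>0)&0x3 = 0x2  ←
mode signed 2b, MSB=1: 2 - 4 = -2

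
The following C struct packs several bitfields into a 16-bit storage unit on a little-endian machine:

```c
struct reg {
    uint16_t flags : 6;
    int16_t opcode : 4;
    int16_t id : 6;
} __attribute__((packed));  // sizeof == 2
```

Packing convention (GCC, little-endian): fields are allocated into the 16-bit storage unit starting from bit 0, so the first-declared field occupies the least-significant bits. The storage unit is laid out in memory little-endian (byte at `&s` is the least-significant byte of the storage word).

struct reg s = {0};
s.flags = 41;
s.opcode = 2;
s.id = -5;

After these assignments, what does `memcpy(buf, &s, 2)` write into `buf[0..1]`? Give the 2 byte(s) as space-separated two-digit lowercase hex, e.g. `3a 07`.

a9 ec

[0+:6] flags=41 & 0x3f = 0x29; word=0x0029
[6+:4] opcode=2 & 0xf = 0x2; word=0x00a9
[10+:6] id=-5 & 0x3f = 0x3b; word=0xeca9
word = 0xeca9 → little-endian bytes:
  [0]=0xa9  [1]=0xec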